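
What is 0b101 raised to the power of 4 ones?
Convert 0b101 (binary) → 4 + 1 = 5 (decimal)
Convert 4 ones (place-value notation) → 4 (decimal)
Compute 5 ^ 4 = 625
625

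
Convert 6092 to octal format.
Convert 6092 (decimal) → 6092 = 1×4096 + 3×512 + 7×64 + 1×8 + 4 → 0o13714 (octal)
0o13714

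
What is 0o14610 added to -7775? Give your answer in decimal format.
Convert 0o14610 (octal) → 1×4096 + 4×512 + 6×64 + 1×8 = 6536 (decimal)
Compute 6536 + -7775 = -1239
-1239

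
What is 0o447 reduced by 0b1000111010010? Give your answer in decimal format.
Convert 0o447 (octal) → 4×64 + 4×8 + 7 = 295 (decimal)
Convert 0b1000111010010 (binary) → 4096 + 256 + 128 + 64 + 16 + 2 = 4562 (decimal)
Compute 295 - 4562 = -4267
-4267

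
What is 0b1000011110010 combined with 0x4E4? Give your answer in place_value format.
Convert 0b1000011110010 (binary) → 4096 + 128 + 64 + 32 + 16 + 2 = 4338 (decimal)
Convert 0x4E4 (hexadecimal) → 4×256 + 14×16 + 4 = 1252 (decimal)
Compute 4338 + 1252 = 5590
Convert 5590 (decimal) → 5590 = 5×1000 + 5×100 + 9×10 → 5 thousands, 5 hundreds, 9 tens (place-value notation)
5 thousands, 5 hundreds, 9 tens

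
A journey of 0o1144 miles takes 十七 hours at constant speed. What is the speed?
Convert 0o1144 (octal) → 1×512 + 1×64 + 4×8 + 4 = 612 (decimal)
Convert 十七 (Chinese numeral) → 1×10 + 7 = 17 (decimal)
Compute 612 ÷ 17 = 36
36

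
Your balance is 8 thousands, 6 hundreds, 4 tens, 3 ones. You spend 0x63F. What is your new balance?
Convert 8 thousands, 6 hundreds, 4 tens, 3 ones (place-value notation) → 8×1000 + 6×100 + 4×10 + 3 = 8643 (decimal)
Convert 0x63F (hexadecimal) → 6×256 + 3×16 + 15 = 1599 (decimal)
Compute 8643 - 1599 = 7044
7044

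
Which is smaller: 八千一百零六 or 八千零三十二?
Convert 八千一百零六 (Chinese numeral) → 8×1000 + 1×100 + 6 = 8106 (decimal)
Convert 八千零三十二 (Chinese numeral) → 8×1000 + 3×10 + 2 = 8032 (decimal)
Compare 8106 vs 8032: smaller = 8032
8032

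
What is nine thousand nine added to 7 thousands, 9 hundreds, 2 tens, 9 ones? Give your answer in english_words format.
Convert nine thousand nine (English words) → 9×1000 + 9 = 9009 (decimal)
Convert 7 thousands, 9 hundreds, 2 tens, 9 ones (place-value notation) → 7×1000 + 9×100 + 2×10 + 9 = 7929 (decimal)
Compute 9009 + 7929 = 16938
Convert 16938 (decimal) → 16938 = 16×1000 + 9×100 + 38 → sixteen thousand nine hundred thirty-eight (English words)
sixteen thousand nine hundred thirty-eight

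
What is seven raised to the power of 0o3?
Convert seven (English words) → 7 (decimal)
Convert 0o3 (octal) → 3 (decimal)
Compute 7 ^ 3 = 343
343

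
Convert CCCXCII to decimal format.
Convert CCCXCII (Roman numeral) → 100 + 100 + 100 + 90 + 1 + 1 = 392 (decimal)
392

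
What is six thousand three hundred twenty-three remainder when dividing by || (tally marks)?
Convert six thousand three hundred twenty-three (English words) → 6×1000 + 3×100 + 23 = 6323 (decimal)
Convert || (tally marks) → 2 (decimal)
Compute 6323 mod 2 = 1
1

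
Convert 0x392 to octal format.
Convert 0x392 (hexadecimal) → 3×256 + 9×16 + 2 = 914 (decimal)
Convert 914 (decimal) → 914 = 1×512 + 6×64 + 2×8 + 2 → 0o1622 (octal)
0o1622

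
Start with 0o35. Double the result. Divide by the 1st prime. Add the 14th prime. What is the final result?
Convert 0o35 (octal) → 3×8 + 5 = 29 (decimal)
Start: 29
29 × 2 = 58
Convert the 1st prime (prime index) → 2 (decimal)
58 ÷ 2 = 29
Convert the 14th prime (prime index) → 43 (decimal)
29 + 43 = 72
72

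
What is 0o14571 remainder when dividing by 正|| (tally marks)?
Convert 0o14571 (octal) → 1×4096 + 4×512 + 5×64 + 7×8 + 1 = 6521 (decimal)
Convert 正|| (tally marks) → 5 + 2 = 7 (decimal)
Compute 6521 mod 7 = 4
4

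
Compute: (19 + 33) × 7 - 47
Parentheses first: 19 + 33 = 52
Multiply: 52 × 7 = 364
Subtract: 364 - 47 = 317
317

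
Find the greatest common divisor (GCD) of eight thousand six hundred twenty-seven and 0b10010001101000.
Convert eight thousand six hundred twenty-seven (English words) → 8×1000 + 6×100 + 27 = 8627 (decimal)
Convert 0b10010001101000 (binary) → 8192 + 1024 + 64 + 32 + 8 = 9320 (decimal)
Compute gcd(8627, 9320) = 1
1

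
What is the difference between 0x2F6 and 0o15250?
Convert 0x2F6 (hexadecimal) → 2×256 + 15×16 + 6 = 758 (decimal)
Convert 0o15250 (octal) → 1×4096 + 5×512 + 2×64 + 5×8 = 6824 (decimal)
Difference: |758 - 6824| = 6066
6066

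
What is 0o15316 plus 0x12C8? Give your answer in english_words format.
Convert 0o15316 (octal) → 1×4096 + 5×512 + 3×64 + 1×8 + 6 = 6862 (decimal)
Convert 0x12C8 (hexadecimal) → 1×4096 + 2×256 + 12×16 + 8 = 4808 (decimal)
Compute 6862 + 4808 = 11670
Convert 11670 (decimal) → 11670 = 11×1000 + 6×100 + 70 → eleven thousand six hundred seventy (English words)
eleven thousand six hundred seventy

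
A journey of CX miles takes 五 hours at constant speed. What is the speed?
Convert CX (Roman numeral) → 100 + 10 = 110 (decimal)
Convert 五 (Chinese numeral) → 5 (decimal)
Compute 110 ÷ 5 = 22
22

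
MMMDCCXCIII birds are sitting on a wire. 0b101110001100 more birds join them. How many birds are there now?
Convert MMMDCCXCIII (Roman numeral) → 1000 + 1000 + 1000 + 500 + 100 + 100 + 90 + 1 + 1 + 1 = 3793 (decimal)
Convert 0b101110001100 (binary) → 2048 + 512 + 256 + 128 + 8 + 4 = 2956 (decimal)
Compute 3793 + 2956 = 6749
6749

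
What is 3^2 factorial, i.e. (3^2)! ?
Convert 3^2 (power) → 9 (decimal)
Compute 9! = 362880
362880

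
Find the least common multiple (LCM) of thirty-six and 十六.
Convert thirty-six (English words) → 36 (decimal)
Convert 十六 (Chinese numeral) → 1×10 + 6 = 16 (decimal)
Compute lcm(36, 16) = 144
144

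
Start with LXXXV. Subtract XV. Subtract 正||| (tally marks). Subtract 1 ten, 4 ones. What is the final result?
Convert LXXXV (Roman numeral) → 50 + 10 + 10 + 10 + 5 = 85 (decimal)
Start: 85
Convert XV (Roman numeral) → 10 + 5 = 15 (decimal)
85 - 15 = 70
Convert 正||| (tally marks) → 5 + 3 = 8 (decimal)
70 - 8 = 62
Convert 1 ten, 4 ones (place-value notation) → 1×10 + 4 = 14 (decimal)
62 - 14 = 48
48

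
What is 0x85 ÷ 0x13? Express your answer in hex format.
Convert 0x85 (hexadecimal) → 8×16 + 5 = 133 (decimal)
Convert 0x13 (hexadecimal) → 1×16 + 3 = 19 (decimal)
Compute 133 ÷ 19 = 7
Convert 7 (decimal) → 0x7 (hexadecimal)
0x7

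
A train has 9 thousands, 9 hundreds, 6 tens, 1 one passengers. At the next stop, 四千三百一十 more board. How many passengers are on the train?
Convert 9 thousands, 9 hundreds, 6 tens, 1 one (place-value notation) → 9×1000 + 9×100 + 6×10 + 1 = 9961 (decimal)
Convert 四千三百一十 (Chinese numeral) → 4×1000 + 3×100 + 1×10 = 4310 (decimal)
Compute 9961 + 4310 = 14271
14271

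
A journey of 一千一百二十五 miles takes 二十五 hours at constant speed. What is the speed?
Convert 一千一百二十五 (Chinese numeral) → 1×1000 + 1×100 + 2×10 + 5 = 1125 (decimal)
Convert 二十五 (Chinese numeral) → 2×10 + 5 = 25 (decimal)
Compute 1125 ÷ 25 = 45
45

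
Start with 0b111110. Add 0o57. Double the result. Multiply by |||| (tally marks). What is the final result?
Convert 0b111110 (binary) → 32 + 16 + 8 + 4 + 2 = 62 (decimal)
Start: 62
Convert 0o57 (octal) → 5×8 + 7 = 47 (decimal)
62 + 47 = 109
109 × 2 = 218
Convert |||| (tally marks) → 4 (decimal)
218 × 4 = 872
872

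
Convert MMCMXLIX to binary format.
Convert MMCMXLIX (Roman numeral) → 1000 + 1000 + 900 + 40 + 9 = 2949 (decimal)
Convert 2949 (decimal) → 2949 = 2048 + 512 + 256 + 128 + 4 + 1 → 0b101110000101 (binary)
0b101110000101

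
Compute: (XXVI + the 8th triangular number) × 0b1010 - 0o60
Convert XXVI (Roman numeral) → 10 + 10 + 5 + 1 = 26 (decimal)
Convert the 8th triangular number (triangular index) → 8×9/2 = 36 (decimal)
Convert 0b1010 (binary) → 8 + 2 = 10 (decimal)
Convert 0o60 (octal) → 6×8 = 48 (decimal)
Expression in decimal: (26 + 36) × 10 - 48
Parentheses first: 26 + 36 = 62
Multiply: 62 × 10 = 620
Subtract: 620 - 48 = 572
572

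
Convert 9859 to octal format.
Convert 9859 (decimal) → 9859 = 2×4096 + 3×512 + 2×64 + 3 → 0o23203 (octal)
0o23203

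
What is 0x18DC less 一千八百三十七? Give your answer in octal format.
Convert 0x18DC (hexadecimal) → 1×4096 + 8×256 + 13×16 + 12 = 6364 (decimal)
Convert 一千八百三十七 (Chinese numeral) → 1×1000 + 8×100 + 3×10 + 7 = 1837 (decimal)
Compute 6364 - 1837 = 4527
Convert 4527 (decimal) → 4527 = 1×4096 + 6×64 + 5×8 + 7 → 0o10657 (octal)
0o10657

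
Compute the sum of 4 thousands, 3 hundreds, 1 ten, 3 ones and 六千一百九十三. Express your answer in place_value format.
Convert 4 thousands, 3 hundreds, 1 ten, 3 ones (place-value notation) → 4×1000 + 3×100 + 1×10 + 3 = 4313 (decimal)
Convert 六千一百九十三 (Chinese numeral) → 6×1000 + 1×100 + 9×10 + 3 = 6193 (decimal)
Compute 4313 + 6193 = 10506
Convert 10506 (decimal) → 10506 = 10×1000 + 5×100 + 6 → 10 thousands, 5 hundreds, 6 ones (place-value notation)
10 thousands, 5 hundreds, 6 ones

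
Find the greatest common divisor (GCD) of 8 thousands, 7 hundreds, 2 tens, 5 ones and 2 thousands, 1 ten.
Convert 8 thousands, 7 hundreds, 2 tens, 5 ones (place-value notation) → 8×1000 + 7×100 + 2×10 + 5 = 8725 (decimal)
Convert 2 thousands, 1 ten (place-value notation) → 2×1000 + 1×10 = 2010 (decimal)
Compute gcd(8725, 2010) = 5
5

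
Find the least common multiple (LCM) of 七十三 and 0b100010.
Convert 七十三 (Chinese numeral) → 7×10 + 3 = 73 (decimal)
Convert 0b100010 (binary) → 32 + 2 = 34 (decimal)
Compute lcm(73, 34) = 2482
2482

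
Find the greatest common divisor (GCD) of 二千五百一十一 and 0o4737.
Convert 二千五百一十一 (Chinese numeral) → 2×1000 + 5×100 + 1×10 + 1 = 2511 (decimal)
Convert 0o4737 (octal) → 4×512 + 7×64 + 3×8 + 7 = 2527 (decimal)
Compute gcd(2511, 2527) = 1
1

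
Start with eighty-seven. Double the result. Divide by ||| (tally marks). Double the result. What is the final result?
Convert eighty-seven (English words) → 87 (decimal)
Start: 87
87 × 2 = 174
Convert ||| (tally marks) → 3 (decimal)
174 ÷ 3 = 58
58 × 2 = 116
116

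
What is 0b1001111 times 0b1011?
Convert 0b1001111 (binary) → 64 + 8 + 4 + 2 + 1 = 79 (decimal)
Convert 0b1011 (binary) → 8 + 2 + 1 = 11 (decimal)
Compute 79 × 11 = 869
869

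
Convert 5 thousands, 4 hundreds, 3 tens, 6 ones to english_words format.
Convert 5 thousands, 4 hundreds, 3 tens, 6 ones (place-value notation) → 5×1000 + 4×100 + 3×10 + 6 = 5436 (decimal)
Convert 5436 (decimal) → 5436 = 5×1000 + 4×100 + 36 → five thousand four hundred thirty-six (English words)
five thousand four hundred thirty-six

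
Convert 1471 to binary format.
Convert 1471 (decimal) → 1471 = 1024 + 256 + 128 + 32 + 16 + 8 + 4 + 2 + 1 → 0b10110111111 (binary)
0b10110111111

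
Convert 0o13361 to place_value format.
Convert 0o13361 (octal) → 1×4096 + 3×512 + 3×64 + 6×8 + 1 = 5873 (decimal)
Convert 5873 (decimal) → 5873 = 5×1000 + 8×100 + 7×10 + 3 → 5 thousands, 8 hundreds, 7 tens, 3 ones (place-value notation)
5 thousands, 8 hundreds, 7 tens, 3 ones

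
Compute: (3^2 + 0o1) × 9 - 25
Convert 3^2 (power) → 9 (decimal)
Convert 0o1 (octal) → 1 (decimal)
Expression in decimal: (9 + 1) × 9 - 25
Parentheses first: 9 + 1 = 10
Multiply: 10 × 9 = 90
Subtract: 90 - 25 = 65
65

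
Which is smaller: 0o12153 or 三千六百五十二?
Convert 0o12153 (octal) → 1×4096 + 2×512 + 1×64 + 5×8 + 3 = 5227 (decimal)
Convert 三千六百五十二 (Chinese numeral) → 3×1000 + 6×100 + 5×10 + 2 = 3652 (decimal)
Compare 5227 vs 3652: smaller = 3652
3652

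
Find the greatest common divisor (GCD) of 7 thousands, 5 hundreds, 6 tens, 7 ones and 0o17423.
Convert 7 thousands, 5 hundreds, 6 tens, 7 ones (place-value notation) → 7×1000 + 5×100 + 6×10 + 7 = 7567 (decimal)
Convert 0o17423 (octal) → 1×4096 + 7×512 + 4×64 + 2×8 + 3 = 7955 (decimal)
Compute gcd(7567, 7955) = 1
1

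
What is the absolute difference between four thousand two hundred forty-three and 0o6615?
Convert four thousand two hundred forty-three (English words) → 4×1000 + 2×100 + 43 = 4243 (decimal)
Convert 0o6615 (octal) → 6×512 + 6×64 + 1×8 + 5 = 3469 (decimal)
Compute |4243 - 3469| = 774
774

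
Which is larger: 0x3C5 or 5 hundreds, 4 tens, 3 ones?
Convert 0x3C5 (hexadecimal) → 3×256 + 12×16 + 5 = 965 (decimal)
Convert 5 hundreds, 4 tens, 3 ones (place-value notation) → 5×100 + 4×10 + 3 = 543 (decimal)
Compare 965 vs 543: larger = 965
965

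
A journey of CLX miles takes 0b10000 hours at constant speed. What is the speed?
Convert CLX (Roman numeral) → 100 + 50 + 10 = 160 (decimal)
Convert 0b10000 (binary) → 16 (decimal)
Compute 160 ÷ 16 = 10
10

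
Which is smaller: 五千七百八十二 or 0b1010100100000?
Convert 五千七百八十二 (Chinese numeral) → 5×1000 + 7×100 + 8×10 + 2 = 5782 (decimal)
Convert 0b1010100100000 (binary) → 4096 + 1024 + 256 + 32 = 5408 (decimal)
Compare 5782 vs 5408: smaller = 5408
5408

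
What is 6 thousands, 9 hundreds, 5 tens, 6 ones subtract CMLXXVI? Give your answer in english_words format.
Convert 6 thousands, 9 hundreds, 5 tens, 6 ones (place-value notation) → 6×1000 + 9×100 + 5×10 + 6 = 6956 (decimal)
Convert CMLXXVI (Roman numeral) → 900 + 50 + 10 + 10 + 5 + 1 = 976 (decimal)
Compute 6956 - 976 = 5980
Convert 5980 (decimal) → 5980 = 5×1000 + 9×100 + 80 → five thousand nine hundred eighty (English words)
five thousand nine hundred eighty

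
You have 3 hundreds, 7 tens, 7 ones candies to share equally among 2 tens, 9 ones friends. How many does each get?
Convert 3 hundreds, 7 tens, 7 ones (place-value notation) → 3×100 + 7×10 + 7 = 377 (decimal)
Convert 2 tens, 9 ones (place-value notation) → 2×10 + 9 = 29 (decimal)
Compute 377 ÷ 29 = 13
13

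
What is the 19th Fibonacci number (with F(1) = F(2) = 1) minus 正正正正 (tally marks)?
The 19th Fibonacci number (with F(1) = F(2) = 1) = 4181
Convert 正正正正 (tally marks) → 5 + 5 + 5 + 5 = 20 (decimal)
Compute 4181 - 20 = 4161
4161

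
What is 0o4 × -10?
Convert 0o4 (octal) → 4 (decimal)
Compute 4 × -10 = -40
-40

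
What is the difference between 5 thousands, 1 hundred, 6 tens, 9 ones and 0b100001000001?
Convert 5 thousands, 1 hundred, 6 tens, 9 ones (place-value notation) → 5×1000 + 1×100 + 6×10 + 9 = 5169 (decimal)
Convert 0b100001000001 (binary) → 2048 + 64 + 1 = 2113 (decimal)
Difference: |5169 - 2113| = 3056
3056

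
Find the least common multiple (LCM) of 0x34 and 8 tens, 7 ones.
Convert 0x34 (hexadecimal) → 3×16 + 4 = 52 (decimal)
Convert 8 tens, 7 ones (place-value notation) → 8×10 + 7 = 87 (decimal)
Compute lcm(52, 87) = 4524
4524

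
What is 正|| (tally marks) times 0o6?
Convert 正|| (tally marks) → 5 + 2 = 7 (decimal)
Convert 0o6 (octal) → 6 (decimal)
Compute 7 × 6 = 42
42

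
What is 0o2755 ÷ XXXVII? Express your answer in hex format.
Convert 0o2755 (octal) → 2×512 + 7×64 + 5×8 + 5 = 1517 (decimal)
Convert XXXVII (Roman numeral) → 10 + 10 + 10 + 5 + 1 + 1 = 37 (decimal)
Compute 1517 ÷ 37 = 41
Convert 41 (decimal) → 41 = 2×16 + 9 → 0x29 (hexadecimal)
0x29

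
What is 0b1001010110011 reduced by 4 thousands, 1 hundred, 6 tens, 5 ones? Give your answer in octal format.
Convert 0b1001010110011 (binary) → 4096 + 512 + 128 + 32 + 16 + 2 + 1 = 4787 (decimal)
Convert 4 thousands, 1 hundred, 6 tens, 5 ones (place-value notation) → 4×1000 + 1×100 + 6×10 + 5 = 4165 (decimal)
Compute 4787 - 4165 = 622
Convert 622 (decimal) → 622 = 1×512 + 1×64 + 5×8 + 6 → 0o1156 (octal)
0o1156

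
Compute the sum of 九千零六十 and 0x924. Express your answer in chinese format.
Convert 九千零六十 (Chinese numeral) → 9×1000 + 6×10 = 9060 (decimal)
Convert 0x924 (hexadecimal) → 9×256 + 2×16 + 4 = 2340 (decimal)
Compute 9060 + 2340 = 11400
Convert 11400 (decimal) → 11400 = 1×10000 + 1×1000 + 4×100 → 一万一千四百 (Chinese numeral)
一万一千四百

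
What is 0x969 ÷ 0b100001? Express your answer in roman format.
Convert 0x969 (hexadecimal) → 9×256 + 6×16 + 9 = 2409 (decimal)
Convert 0b100001 (binary) → 32 + 1 = 33 (decimal)
Compute 2409 ÷ 33 = 73
Convert 73 (decimal) → 73 = 50 + 10 + 10 + 1 + 1 + 1 → LXXIII (Roman numeral)
LXXIII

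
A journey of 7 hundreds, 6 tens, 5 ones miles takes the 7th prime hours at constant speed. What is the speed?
Convert 7 hundreds, 6 tens, 5 ones (place-value notation) → 7×100 + 6×10 + 5 = 765 (decimal)
Convert the 7th prime (prime index) → 17 (decimal)
Compute 765 ÷ 17 = 45
45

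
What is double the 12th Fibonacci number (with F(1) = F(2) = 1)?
The 12th Fibonacci number (with F(1) = F(2) = 1): 1, 1, 2, 3, 5, 8, 13, 21, 34, 55, 89, 144 → 144
Compute 144 × 2 = 288
288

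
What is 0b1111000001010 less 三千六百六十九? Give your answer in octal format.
Convert 0b1111000001010 (binary) → 4096 + 2048 + 1024 + 512 + 8 + 2 = 7690 (decimal)
Convert 三千六百六十九 (Chinese numeral) → 3×1000 + 6×100 + 6×10 + 9 = 3669 (decimal)
Compute 7690 - 3669 = 4021
Convert 4021 (decimal) → 4021 = 7×512 + 6×64 + 6×8 + 5 → 0o7665 (octal)
0o7665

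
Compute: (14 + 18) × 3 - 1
Parentheses first: 14 + 18 = 32
Multiply: 32 × 3 = 96
Subtract: 96 - 1 = 95
95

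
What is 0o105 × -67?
Convert 0o105 (octal) → 1×64 + 5 = 69 (decimal)
Compute 69 × -67 = -4623
-4623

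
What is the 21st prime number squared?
The 21st prime number = 73
Compute 73² = 73 × 73 = 5329
5329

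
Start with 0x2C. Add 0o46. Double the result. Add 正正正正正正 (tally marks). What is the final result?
Convert 0x2C (hexadecimal) → 2×16 + 12 = 44 (decimal)
Start: 44
Convert 0o46 (octal) → 4×8 + 6 = 38 (decimal)
44 + 38 = 82
82 × 2 = 164
Convert 正正正正正正 (tally marks) → 5 + 5 + 5 + 5 + 5 + 5 = 30 (decimal)
164 + 30 = 194
194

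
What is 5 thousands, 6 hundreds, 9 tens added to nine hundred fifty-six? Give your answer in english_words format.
Convert 5 thousands, 6 hundreds, 9 tens (place-value notation) → 5×1000 + 6×100 + 9×10 = 5690 (decimal)
Convert nine hundred fifty-six (English words) → 9×100 + 56 = 956 (decimal)
Compute 5690 + 956 = 6646
Convert 6646 (decimal) → 6646 = 6×1000 + 6×100 + 46 → six thousand six hundred forty-six (English words)
six thousand six hundred forty-six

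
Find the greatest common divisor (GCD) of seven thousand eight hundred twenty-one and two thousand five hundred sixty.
Convert seven thousand eight hundred twenty-one (English words) → 7×1000 + 8×100 + 21 = 7821 (decimal)
Convert two thousand five hundred sixty (English words) → 2×1000 + 5×100 + 60 = 2560 (decimal)
Compute gcd(7821, 2560) = 1
1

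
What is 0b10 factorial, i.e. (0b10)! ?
Convert 0b10 (binary) → 2 (decimal)
Compute 2! = 2
2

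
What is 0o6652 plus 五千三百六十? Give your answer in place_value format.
Convert 0o6652 (octal) → 6×512 + 6×64 + 5×8 + 2 = 3498 (decimal)
Convert 五千三百六十 (Chinese numeral) → 5×1000 + 3×100 + 6×10 = 5360 (decimal)
Compute 3498 + 5360 = 8858
Convert 8858 (decimal) → 8858 = 8×1000 + 8×100 + 5×10 + 8 → 8 thousands, 8 hundreds, 5 tens, 8 ones (place-value notation)
8 thousands, 8 hundreds, 5 tens, 8 ones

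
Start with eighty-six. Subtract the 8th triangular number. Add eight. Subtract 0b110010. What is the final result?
Convert eighty-six (English words) → 86 (decimal)
Start: 86
Convert the 8th triangular number (triangular index) → 8×9/2 = 36 (decimal)
86 - 36 = 50
Convert eight (English words) → 8 (decimal)
50 + 8 = 58
Convert 0b110010 (binary) → 32 + 16 + 2 = 50 (decimal)
58 - 50 = 8
8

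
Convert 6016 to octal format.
Convert 6016 (decimal) → 6016 = 1×4096 + 3×512 + 6×64 → 0o13600 (octal)
0o13600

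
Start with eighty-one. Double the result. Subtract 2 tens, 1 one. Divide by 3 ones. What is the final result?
Convert eighty-one (English words) → 81 (decimal)
Start: 81
81 × 2 = 162
Convert 2 tens, 1 one (place-value notation) → 2×10 + 1 = 21 (decimal)
162 - 21 = 141
Convert 3 ones (place-value notation) → 3 (decimal)
141 ÷ 3 = 47
47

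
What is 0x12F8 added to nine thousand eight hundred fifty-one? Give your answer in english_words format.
Convert 0x12F8 (hexadecimal) → 1×4096 + 2×256 + 15×16 + 8 = 4856 (decimal)
Convert nine thousand eight hundred fifty-one (English words) → 9×1000 + 8×100 + 51 = 9851 (decimal)
Compute 4856 + 9851 = 14707
Convert 14707 (decimal) → 14707 = 14×1000 + 7×100 + 7 → fourteen thousand seven hundred seven (English words)
fourteen thousand seven hundred seven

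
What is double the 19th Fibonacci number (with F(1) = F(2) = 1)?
The 19th Fibonacci number (with F(1) = F(2) = 1) = 4181
Compute 4181 × 2 = 8362
8362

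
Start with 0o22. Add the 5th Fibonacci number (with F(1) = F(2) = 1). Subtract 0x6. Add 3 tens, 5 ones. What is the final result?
Convert 0o22 (octal) → 2×8 + 2 = 18 (decimal)
Start: 18
Convert the 5th Fibonacci number (with F(1) = F(2) = 1) (Fibonacci index) → 1, 1, 2, 3, 5 → 5 (decimal)
18 + 5 = 23
Convert 0x6 (hexadecimal) → 6 (decimal)
23 - 6 = 17
Convert 3 tens, 5 ones (place-value notation) → 3×10 + 5 = 35 (decimal)
17 + 35 = 52
52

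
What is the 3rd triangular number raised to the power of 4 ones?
Convert the 3rd triangular number (triangular index) → 3×4/2 = 6 (decimal)
Convert 4 ones (place-value notation) → 4 (decimal)
Compute 6 ^ 4 = 1296
1296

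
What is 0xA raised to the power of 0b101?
Convert 0xA (hexadecimal) → 10 (decimal)
Convert 0b101 (binary) → 4 + 1 = 5 (decimal)
Compute 10 ^ 5 = 100000
100000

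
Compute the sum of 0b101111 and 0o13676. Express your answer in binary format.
Convert 0b101111 (binary) → 32 + 8 + 4 + 2 + 1 = 47 (decimal)
Convert 0o13676 (octal) → 1×4096 + 3×512 + 6×64 + 7×8 + 6 = 6078 (decimal)
Compute 47 + 6078 = 6125
Convert 6125 (decimal) → 6125 = 4096 + 1024 + 512 + 256 + 128 + 64 + 32 + 8 + 4 + 1 → 0b1011111101101 (binary)
0b1011111101101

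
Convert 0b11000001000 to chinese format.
Convert 0b11000001000 (binary) → 1024 + 512 + 8 = 1544 (decimal)
Convert 1544 (decimal) → 1544 = 1×1000 + 5×100 + 4×10 + 4 → 一千五百四十四 (Chinese numeral)
一千五百四十四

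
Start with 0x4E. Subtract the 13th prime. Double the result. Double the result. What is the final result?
Convert 0x4E (hexadecimal) → 4×16 + 14 = 78 (decimal)
Start: 78
Convert the 13th prime (prime index) → 41 (decimal)
78 - 41 = 37
37 × 2 = 74
74 × 2 = 148
148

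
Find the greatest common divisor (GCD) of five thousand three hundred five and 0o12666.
Convert five thousand three hundred five (English words) → 5×1000 + 3×100 + 5 = 5305 (decimal)
Convert 0o12666 (octal) → 1×4096 + 2×512 + 6×64 + 6×8 + 6 = 5558 (decimal)
Compute gcd(5305, 5558) = 1
1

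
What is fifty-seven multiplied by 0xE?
Convert fifty-seven (English words) → 57 (decimal)
Convert 0xE (hexadecimal) → 14 (decimal)
Compute 57 × 14 = 798
798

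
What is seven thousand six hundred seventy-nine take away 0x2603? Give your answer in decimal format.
Convert seven thousand six hundred seventy-nine (English words) → 7×1000 + 6×100 + 79 = 7679 (decimal)
Convert 0x2603 (hexadecimal) → 2×4096 + 6×256 + 3 = 9731 (decimal)
Compute 7679 - 9731 = -2052
-2052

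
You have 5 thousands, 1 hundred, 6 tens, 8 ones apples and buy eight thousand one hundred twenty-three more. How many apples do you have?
Convert 5 thousands, 1 hundred, 6 tens, 8 ones (place-value notation) → 5×1000 + 1×100 + 6×10 + 8 = 5168 (decimal)
Convert eight thousand one hundred twenty-three (English words) → 8×1000 + 1×100 + 23 = 8123 (decimal)
Compute 5168 + 8123 = 13291
13291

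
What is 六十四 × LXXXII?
Convert 六十四 (Chinese numeral) → 6×10 + 4 = 64 (decimal)
Convert LXXXII (Roman numeral) → 50 + 10 + 10 + 10 + 1 + 1 = 82 (decimal)
Compute 64 × 82 = 5248
5248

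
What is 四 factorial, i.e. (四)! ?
Convert 四 (Chinese numeral) → 4 (decimal)
Compute 4! = 24
24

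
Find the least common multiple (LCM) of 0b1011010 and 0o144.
Convert 0b1011010 (binary) → 64 + 16 + 8 + 2 = 90 (decimal)
Convert 0o144 (octal) → 1×64 + 4×8 + 4 = 100 (decimal)
Compute lcm(90, 100) = 900
900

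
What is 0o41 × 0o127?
Convert 0o41 (octal) → 4×8 + 1 = 33 (decimal)
Convert 0o127 (octal) → 1×64 + 2×8 + 7 = 87 (decimal)
Compute 33 × 87 = 2871
2871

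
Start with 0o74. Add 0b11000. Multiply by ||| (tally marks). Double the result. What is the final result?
Convert 0o74 (octal) → 7×8 + 4 = 60 (decimal)
Start: 60
Convert 0b11000 (binary) → 16 + 8 = 24 (decimal)
60 + 24 = 84
Convert ||| (tally marks) → 3 (decimal)
84 × 3 = 252
252 × 2 = 504
504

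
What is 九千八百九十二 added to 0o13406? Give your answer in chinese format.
Convert 九千八百九十二 (Chinese numeral) → 9×1000 + 8×100 + 9×10 + 2 = 9892 (decimal)
Convert 0o13406 (octal) → 1×4096 + 3×512 + 4×64 + 6 = 5894 (decimal)
Compute 9892 + 5894 = 15786
Convert 15786 (decimal) → 15786 = 1×10000 + 5×1000 + 7×100 + 8×10 + 6 → 一万五千七百八十六 (Chinese numeral)
一万五千七百八十六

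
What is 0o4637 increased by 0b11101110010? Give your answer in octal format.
Convert 0o4637 (octal) → 4×512 + 6×64 + 3×8 + 7 = 2463 (decimal)
Convert 0b11101110010 (binary) → 1024 + 512 + 256 + 64 + 32 + 16 + 2 = 1906 (decimal)
Compute 2463 + 1906 = 4369
Convert 4369 (decimal) → 4369 = 1×4096 + 4×64 + 2×8 + 1 → 0o10421 (octal)
0o10421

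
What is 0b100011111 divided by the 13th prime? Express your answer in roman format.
Convert 0b100011111 (binary) → 256 + 16 + 8 + 4 + 2 + 1 = 287 (decimal)
Convert the 13th prime (prime index) → 41 (decimal)
Compute 287 ÷ 41 = 7
Convert 7 (decimal) → 7 = 5 + 1 + 1 → VII (Roman numeral)
VII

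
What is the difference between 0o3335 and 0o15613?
Convert 0o3335 (octal) → 3×512 + 3×64 + 3×8 + 5 = 1757 (decimal)
Convert 0o15613 (octal) → 1×4096 + 5×512 + 6×64 + 1×8 + 3 = 7051 (decimal)
Difference: |1757 - 7051| = 5294
5294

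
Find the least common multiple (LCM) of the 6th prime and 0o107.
Convert the 6th prime (prime index) → 13 (decimal)
Convert 0o107 (octal) → 1×64 + 7 = 71 (decimal)
Compute lcm(13, 71) = 923
923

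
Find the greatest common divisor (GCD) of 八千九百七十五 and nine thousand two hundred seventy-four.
Convert 八千九百七十五 (Chinese numeral) → 8×1000 + 9×100 + 7×10 + 5 = 8975 (decimal)
Convert nine thousand two hundred seventy-four (English words) → 9×1000 + 2×100 + 74 = 9274 (decimal)
Compute gcd(8975, 9274) = 1
1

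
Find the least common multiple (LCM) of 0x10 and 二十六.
Convert 0x10 (hexadecimal) → 1×16 = 16 (decimal)
Convert 二十六 (Chinese numeral) → 2×10 + 6 = 26 (decimal)
Compute lcm(16, 26) = 208
208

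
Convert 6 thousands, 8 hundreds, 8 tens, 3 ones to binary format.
Convert 6 thousands, 8 hundreds, 8 tens, 3 ones (place-value notation) → 6×1000 + 8×100 + 8×10 + 3 = 6883 (decimal)
Convert 6883 (decimal) → 6883 = 4096 + 2048 + 512 + 128 + 64 + 32 + 2 + 1 → 0b1101011100011 (binary)
0b1101011100011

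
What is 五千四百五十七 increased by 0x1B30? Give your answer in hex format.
Convert 五千四百五十七 (Chinese numeral) → 5×1000 + 4×100 + 5×10 + 7 = 5457 (decimal)
Convert 0x1B30 (hexadecimal) → 1×4096 + 11×256 + 3×16 = 6960 (decimal)
Compute 5457 + 6960 = 12417
Convert 12417 (decimal) → 12417 = 3×4096 + 8×16 + 1 → 0x3081 (hexadecimal)
0x3081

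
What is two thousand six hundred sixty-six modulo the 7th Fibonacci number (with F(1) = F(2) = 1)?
Convert two thousand six hundred sixty-six (English words) → 2×1000 + 6×100 + 66 = 2666 (decimal)
Convert the 7th Fibonacci number (with F(1) = F(2) = 1) (Fibonacci index) → 1, 1, 2, 3, 5, 8, 13 → 13 (decimal)
Compute 2666 mod 13 = 1
1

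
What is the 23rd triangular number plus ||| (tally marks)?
The 23rd triangular number = 23×24/2 = 276
Convert ||| (tally marks) → 3 (decimal)
Compute 276 + 3 = 279
279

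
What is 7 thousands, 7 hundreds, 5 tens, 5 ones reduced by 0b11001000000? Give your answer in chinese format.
Convert 7 thousands, 7 hundreds, 5 tens, 5 ones (place-value notation) → 7×1000 + 7×100 + 5×10 + 5 = 7755 (decimal)
Convert 0b11001000000 (binary) → 1024 + 512 + 64 = 1600 (decimal)
Compute 7755 - 1600 = 6155
Convert 6155 (decimal) → 6155 = 6×1000 + 1×100 + 5×10 + 5 → 六千一百五十五 (Chinese numeral)
六千一百五十五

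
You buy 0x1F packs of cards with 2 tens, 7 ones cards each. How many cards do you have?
Convert 2 tens, 7 ones (place-value notation) → 2×10 + 7 = 27 (decimal)
Convert 0x1F (hexadecimal) → 1×16 + 15 = 31 (decimal)
Compute 27 × 31 = 837
837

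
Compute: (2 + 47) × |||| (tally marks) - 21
Convert |||| (tally marks) → 4 (decimal)
Expression in decimal: (2 + 47) × 4 - 21
Parentheses first: 2 + 47 = 49
Multiply: 49 × 4 = 196
Subtract: 196 - 21 = 175
175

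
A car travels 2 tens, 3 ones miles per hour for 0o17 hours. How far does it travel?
Convert 2 tens, 3 ones (place-value notation) → 2×10 + 3 = 23 (decimal)
Convert 0o17 (octal) → 1×8 + 7 = 15 (decimal)
Compute 23 × 15 = 345
345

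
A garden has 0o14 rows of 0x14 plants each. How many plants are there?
Convert 0x14 (hexadecimal) → 1×16 + 4 = 20 (decimal)
Convert 0o14 (octal) → 1×8 + 4 = 12 (decimal)
Compute 20 × 12 = 240
240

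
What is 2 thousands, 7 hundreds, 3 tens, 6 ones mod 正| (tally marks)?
Convert 2 thousands, 7 hundreds, 3 tens, 6 ones (place-value notation) → 2×1000 + 7×100 + 3×10 + 6 = 2736 (decimal)
Convert 正| (tally marks) → 5 + 1 = 6 (decimal)
Compute 2736 mod 6 = 0
0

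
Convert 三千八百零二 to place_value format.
Convert 三千八百零二 (Chinese numeral) → 3×1000 + 8×100 + 2 = 3802 (decimal)
Convert 3802 (decimal) → 3802 = 3×1000 + 8×100 + 2 → 3 thousands, 8 hundreds, 2 ones (place-value notation)
3 thousands, 8 hundreds, 2 ones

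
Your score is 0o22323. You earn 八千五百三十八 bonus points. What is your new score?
Convert 0o22323 (octal) → 2×4096 + 2×512 + 3×64 + 2×8 + 3 = 9427 (decimal)
Convert 八千五百三十八 (Chinese numeral) → 8×1000 + 5×100 + 3×10 + 8 = 8538 (decimal)
Compute 9427 + 8538 = 17965
17965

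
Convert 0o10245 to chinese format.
Convert 0o10245 (octal) → 1×4096 + 2×64 + 4×8 + 5 = 4261 (decimal)
Convert 4261 (decimal) → 4261 = 4×1000 + 2×100 + 6×10 + 1 → 四千二百六十一 (Chinese numeral)
四千二百六十一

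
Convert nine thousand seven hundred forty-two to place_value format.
Convert nine thousand seven hundred forty-two (English words) → 9×1000 + 7×100 + 42 = 9742 (decimal)
Convert 9742 (decimal) → 9742 = 9×1000 + 7×100 + 4×10 + 2 → 9 thousands, 7 hundreds, 4 tens, 2 ones (place-value notation)
9 thousands, 7 hundreds, 4 tens, 2 ones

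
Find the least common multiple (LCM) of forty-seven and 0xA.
Convert forty-seven (English words) → 47 (decimal)
Convert 0xA (hexadecimal) → 10 (decimal)
Compute lcm(47, 10) = 470
470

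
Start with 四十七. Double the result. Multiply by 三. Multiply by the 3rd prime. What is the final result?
Convert 四十七 (Chinese numeral) → 4×10 + 7 = 47 (decimal)
Start: 47
47 × 2 = 94
Convert 三 (Chinese numeral) → 3 (decimal)
94 × 3 = 282
Convert the 3rd prime (prime index) → 5 (decimal)
282 × 5 = 1410
1410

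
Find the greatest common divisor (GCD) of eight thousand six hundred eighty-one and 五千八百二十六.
Convert eight thousand six hundred eighty-one (English words) → 8×1000 + 6×100 + 81 = 8681 (decimal)
Convert 五千八百二十六 (Chinese numeral) → 5×1000 + 8×100 + 2×10 + 6 = 5826 (decimal)
Compute gcd(8681, 5826) = 1
1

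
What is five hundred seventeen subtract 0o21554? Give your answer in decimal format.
Convert five hundred seventeen (English words) → 5×100 + 17 = 517 (decimal)
Convert 0o21554 (octal) → 2×4096 + 1×512 + 5×64 + 5×8 + 4 = 9068 (decimal)
Compute 517 - 9068 = -8551
-8551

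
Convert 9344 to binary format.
Convert 9344 (decimal) → 9344 = 8192 + 1024 + 128 → 0b10010010000000 (binary)
0b10010010000000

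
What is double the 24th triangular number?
The 24th triangular number = 24×25/2 = 300
Compute 300 × 2 = 600
600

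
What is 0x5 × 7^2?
Convert 0x5 (hexadecimal) → 5 (decimal)
Convert 7^2 (power) → 49 (decimal)
Compute 5 × 49 = 245
245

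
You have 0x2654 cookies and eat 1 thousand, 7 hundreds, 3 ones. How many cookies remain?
Convert 0x2654 (hexadecimal) → 2×4096 + 6×256 + 5×16 + 4 = 9812 (decimal)
Convert 1 thousand, 7 hundreds, 3 ones (place-value notation) → 1×1000 + 7×100 + 3 = 1703 (decimal)
Compute 9812 - 1703 = 8109
8109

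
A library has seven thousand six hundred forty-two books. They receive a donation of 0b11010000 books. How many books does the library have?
Convert seven thousand six hundred forty-two (English words) → 7×1000 + 6×100 + 42 = 7642 (decimal)
Convert 0b11010000 (binary) → 128 + 64 + 16 = 208 (decimal)
Compute 7642 + 208 = 7850
7850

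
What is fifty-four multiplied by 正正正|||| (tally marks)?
Convert fifty-four (English words) → 54 (decimal)
Convert 正正正|||| (tally marks) → 5 + 5 + 5 + 4 = 19 (decimal)
Compute 54 × 19 = 1026
1026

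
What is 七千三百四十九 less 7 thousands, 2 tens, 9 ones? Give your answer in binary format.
Convert 七千三百四十九 (Chinese numeral) → 7×1000 + 3×100 + 4×10 + 9 = 7349 (decimal)
Convert 7 thousands, 2 tens, 9 ones (place-value notation) → 7×1000 + 2×10 + 9 = 7029 (decimal)
Compute 7349 - 7029 = 320
Convert 320 (decimal) → 320 = 256 + 64 → 0b101000000 (binary)
0b101000000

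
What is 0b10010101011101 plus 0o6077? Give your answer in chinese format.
Convert 0b10010101011101 (binary) → 8192 + 1024 + 256 + 64 + 16 + 8 + 4 + 1 = 9565 (decimal)
Convert 0o6077 (octal) → 6×512 + 7×8 + 7 = 3135 (decimal)
Compute 9565 + 3135 = 12700
Convert 12700 (decimal) → 12700 = 1×10000 + 2×1000 + 7×100 → 一万二千七百 (Chinese numeral)
一万二千七百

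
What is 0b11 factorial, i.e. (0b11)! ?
Convert 0b11 (binary) → 2 + 1 = 3 (decimal)
Compute 3! = 6
6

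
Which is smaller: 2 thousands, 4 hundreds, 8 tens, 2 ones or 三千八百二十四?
Convert 2 thousands, 4 hundreds, 8 tens, 2 ones (place-value notation) → 2×1000 + 4×100 + 8×10 + 2 = 2482 (decimal)
Convert 三千八百二十四 (Chinese numeral) → 3×1000 + 8×100 + 2×10 + 4 = 3824 (decimal)
Compare 2482 vs 3824: smaller = 2482
2482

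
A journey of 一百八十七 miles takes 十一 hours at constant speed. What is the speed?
Convert 一百八十七 (Chinese numeral) → 1×100 + 8×10 + 7 = 187 (decimal)
Convert 十一 (Chinese numeral) → 1×10 + 1 = 11 (decimal)
Compute 187 ÷ 11 = 17
17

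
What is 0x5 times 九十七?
Convert 0x5 (hexadecimal) → 5 (decimal)
Convert 九十七 (Chinese numeral) → 9×10 + 7 = 97 (decimal)
Compute 5 × 97 = 485
485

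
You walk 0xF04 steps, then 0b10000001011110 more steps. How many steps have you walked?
Convert 0xF04 (hexadecimal) → 15×256 + 4 = 3844 (decimal)
Convert 0b10000001011110 (binary) → 8192 + 64 + 16 + 8 + 4 + 2 = 8286 (decimal)
Compute 3844 + 8286 = 12130
12130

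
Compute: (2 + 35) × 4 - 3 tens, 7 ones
Convert 3 tens, 7 ones (place-value notation) → 3×10 + 7 = 37 (decimal)
Expression in decimal: (2 + 35) × 4 - 37
Parentheses first: 2 + 35 = 37
Multiply: 37 × 4 = 148
Subtract: 148 - 37 = 111
111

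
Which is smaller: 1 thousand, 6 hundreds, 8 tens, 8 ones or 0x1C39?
Convert 1 thousand, 6 hundreds, 8 tens, 8 ones (place-value notation) → 1×1000 + 6×100 + 8×10 + 8 = 1688 (decimal)
Convert 0x1C39 (hexadecimal) → 1×4096 + 12×256 + 3×16 + 9 = 7225 (decimal)
Compare 1688 vs 7225: smaller = 1688
1688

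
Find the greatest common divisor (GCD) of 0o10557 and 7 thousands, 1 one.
Convert 0o10557 (octal) → 1×4096 + 5×64 + 5×8 + 7 = 4463 (decimal)
Convert 7 thousands, 1 one (place-value notation) → 7×1000 + 1 = 7001 (decimal)
Compute gcd(4463, 7001) = 1
1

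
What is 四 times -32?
Convert 四 (Chinese numeral) → 4 (decimal)
Compute 4 × -32 = -128
-128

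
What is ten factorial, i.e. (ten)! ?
Convert ten (English words) → 10 (decimal)
Compute 10! = 3628800
3628800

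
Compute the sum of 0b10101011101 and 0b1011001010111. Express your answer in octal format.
Convert 0b10101011101 (binary) → 1024 + 256 + 64 + 16 + 8 + 4 + 1 = 1373 (decimal)
Convert 0b1011001010111 (binary) → 4096 + 1024 + 512 + 64 + 16 + 4 + 2 + 1 = 5719 (decimal)
Compute 1373 + 5719 = 7092
Convert 7092 (decimal) → 7092 = 1×4096 + 5×512 + 6×64 + 6×8 + 4 → 0o15664 (octal)
0o15664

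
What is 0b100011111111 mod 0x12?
Convert 0b100011111111 (binary) → 2048 + 128 + 64 + 32 + 16 + 8 + 4 + 2 + 1 = 2303 (decimal)
Convert 0x12 (hexadecimal) → 1×16 + 2 = 18 (decimal)
Compute 2303 mod 18 = 17
17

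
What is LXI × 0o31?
Convert LXI (Roman numeral) → 50 + 10 + 1 = 61 (decimal)
Convert 0o31 (octal) → 3×8 + 1 = 25 (decimal)
Compute 61 × 25 = 1525
1525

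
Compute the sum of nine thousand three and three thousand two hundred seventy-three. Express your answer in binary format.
Convert nine thousand three (English words) → 9×1000 + 3 = 9003 (decimal)
Convert three thousand two hundred seventy-three (English words) → 3×1000 + 2×100 + 73 = 3273 (decimal)
Compute 9003 + 3273 = 12276
Convert 12276 (decimal) → 12276 = 8192 + 2048 + 1024 + 512 + 256 + 128 + 64 + 32 + 16 + 4 → 0b10111111110100 (binary)
0b10111111110100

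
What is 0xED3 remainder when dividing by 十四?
Convert 0xED3 (hexadecimal) → 14×256 + 13×16 + 3 = 3795 (decimal)
Convert 十四 (Chinese numeral) → 1×10 + 4 = 14 (decimal)
Compute 3795 mod 14 = 1
1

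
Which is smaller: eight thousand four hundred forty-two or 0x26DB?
Convert eight thousand four hundred forty-two (English words) → 8×1000 + 4×100 + 42 = 8442 (decimal)
Convert 0x26DB (hexadecimal) → 2×4096 + 6×256 + 13×16 + 11 = 9947 (decimal)
Compare 8442 vs 9947: smaller = 8442
8442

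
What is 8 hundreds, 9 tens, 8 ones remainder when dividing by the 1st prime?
Convert 8 hundreds, 9 tens, 8 ones (place-value notation) → 8×100 + 9×10 + 8 = 898 (decimal)
Convert the 1st prime (prime index) → 2 (decimal)
Compute 898 mod 2 = 0
0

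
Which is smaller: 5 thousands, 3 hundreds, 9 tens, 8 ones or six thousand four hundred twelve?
Convert 5 thousands, 3 hundreds, 9 tens, 8 ones (place-value notation) → 5×1000 + 3×100 + 9×10 + 8 = 5398 (decimal)
Convert six thousand four hundred twelve (English words) → 6×1000 + 4×100 + 12 = 6412 (decimal)
Compare 5398 vs 6412: smaller = 5398
5398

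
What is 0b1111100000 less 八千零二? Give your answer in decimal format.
Convert 0b1111100000 (binary) → 512 + 256 + 128 + 64 + 32 = 992 (decimal)
Convert 八千零二 (Chinese numeral) → 8×1000 + 2 = 8002 (decimal)
Compute 992 - 8002 = -7010
-7010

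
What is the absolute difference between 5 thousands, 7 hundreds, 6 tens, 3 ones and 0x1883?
Convert 5 thousands, 7 hundreds, 6 tens, 3 ones (place-value notation) → 5×1000 + 7×100 + 6×10 + 3 = 5763 (decimal)
Convert 0x1883 (hexadecimal) → 1×4096 + 8×256 + 8×16 + 3 = 6275 (decimal)
Compute |5763 - 6275| = 512
512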